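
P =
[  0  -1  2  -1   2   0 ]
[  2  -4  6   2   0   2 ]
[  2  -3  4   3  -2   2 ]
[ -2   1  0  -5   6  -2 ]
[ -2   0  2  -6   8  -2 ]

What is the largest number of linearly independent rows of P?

2

Row reduce to echelon form.
Swap R1 ↔ R2
R3 ← R3 − R1: [0, 1, -2, 1, -2, 0]
R4 ← R4 + R1: [0, -3, 6, -3, 6, 0]
R5 ← R5 + R1: [0, -4, 8, -4, 8, 0]
R3 ← R3 + R2: [0, 0, 0, 0, 0, 0]
R4 ← R4 − (3)·R2: [0, 0, 0, 0, 0, 0]
R5 ← R5 − (4)·R2: [0, 0, 0, 0, 0, 0]
Echelon form has 2 nonzero rows, so rank(P) = 2.
The rank gives the maximum number of linearly independent rows: 2.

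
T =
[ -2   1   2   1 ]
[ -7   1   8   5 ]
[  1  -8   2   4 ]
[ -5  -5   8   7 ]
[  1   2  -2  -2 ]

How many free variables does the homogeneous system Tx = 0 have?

2

Row reduce to echelon form.
R2 ← R2 − (7/2)·R1: [0, -5/2, 1, 3/2]
R3 ← R3 + (1/2)·R1: [0, -15/2, 3, 9/2]
R4 ← R4 − (5/2)·R1: [0, -15/2, 3, 9/2]
R5 ← R5 + (1/2)·R1: [0, 5/2, -1, -3/2]
R3 ← R3 − (3)·R2: [0, 0, 0, 0]
R4 ← R4 − (3)·R2: [0, 0, 0, 0]
R5 ← R5 + R2: [0, 0, 0, 0]
2 nonzero rows, so rank(T) = 2.
T has 4 columns; by rank–nullity, nullity = 4 − 2 = 2.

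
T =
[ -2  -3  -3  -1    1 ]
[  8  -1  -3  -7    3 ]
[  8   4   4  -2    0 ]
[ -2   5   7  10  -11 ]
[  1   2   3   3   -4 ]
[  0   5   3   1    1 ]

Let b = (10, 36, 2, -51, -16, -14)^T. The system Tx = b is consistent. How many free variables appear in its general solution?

1

Row reduce the augmented matrix [T | b].
R2 ← R2 + (4)·R1: [0, -13, -15, -11, 7, 76]
R3 ← R3 + (4)·R1: [0, -8, -8, -6, 4, 42]
R4 ← R4 − R1: [0, 8, 10, 11, -12, -61]
R5 ← R5 + (1/2)·R1: [0, 1/2, 3/2, 5/2, -7/2, -11]
R3 ← R3 − (8/13)·R2: [0, 0, 16/13, 10/13, -4/13, -62/13]
R4 ← R4 + (8/13)·R2: [0, 0, 10/13, 55/13, -100/13, -185/13]
R5 ← R5 + (1/26)·R2: [0, 0, 12/13, 27/13, -42/13, -105/13]
R6 ← R6 + (5/13)·R2: [0, 0, -36/13, -42/13, 48/13, 198/13]
R4 ← R4 − (5/8)·R3: [0, 0, 0, 15/4, -15/2, -45/4]
R5 ← R5 − (3/4)·R3: [0, 0, 0, 3/2, -3, -9/2]
R6 ← R6 + (9/4)·R3: [0, 0, 0, -3/2, 3, 9/2]
R5 ← R5 − (2/5)·R4: [0, 0, 0, 0, 0, 0]
R6 ← R6 + (2/5)·R4: [0, 0, 0, 0, 0, 0]
The echelon form has 4 nonzero rows, and every pivot lies in the first 5 columns, so rank(T) = rank([T|b]) = 4.
The system is consistent.
Free variables = (unknowns) − (rank) = 5 − 4 = 1.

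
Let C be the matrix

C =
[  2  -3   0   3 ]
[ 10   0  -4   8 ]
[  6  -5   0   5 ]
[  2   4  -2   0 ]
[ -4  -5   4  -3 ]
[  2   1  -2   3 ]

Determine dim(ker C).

1

Row reduce to echelon form.
R2 ← R2 − (5)·R1: [0, 15, -4, -7]
R3 ← R3 − (3)·R1: [0, 4, 0, -4]
R4 ← R4 − R1: [0, 7, -2, -3]
R5 ← R5 + (2)·R1: [0, -11, 4, 3]
R6 ← R6 − R1: [0, 4, -2, 0]
R3 ← R3 − (4/15)·R2: [0, 0, 16/15, -32/15]
R4 ← R4 − (7/15)·R2: [0, 0, -2/15, 4/15]
R5 ← R5 + (11/15)·R2: [0, 0, 16/15, -32/15]
R6 ← R6 − (4/15)·R2: [0, 0, -14/15, 28/15]
R4 ← R4 + (1/8)·R3: [0, 0, 0, 0]
R5 ← R5 − R3: [0, 0, 0, 0]
R6 ← R6 + (7/8)·R3: [0, 0, 0, 0]
3 nonzero rows, so rank(C) = 3.
C has 4 columns; by rank–nullity, nullity = 4 − 3 = 1.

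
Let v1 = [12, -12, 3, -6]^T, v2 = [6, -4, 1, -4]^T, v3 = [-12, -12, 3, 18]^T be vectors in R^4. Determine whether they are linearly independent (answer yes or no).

no

Form the matrix with these vectors as rows and row reduce.
R2 ← R2 − (1/2)·R1: [0, 2, -1/2, -1]
R3 ← R3 + R1: [0, -24, 6, 12]
R3 ← R3 + (12)·R2: [0, 0, 0, 0]
2 nonzero rows, so the 3 vectors span a space of dimension 2.
Since 2 < 3, the vectors are linearly dependent.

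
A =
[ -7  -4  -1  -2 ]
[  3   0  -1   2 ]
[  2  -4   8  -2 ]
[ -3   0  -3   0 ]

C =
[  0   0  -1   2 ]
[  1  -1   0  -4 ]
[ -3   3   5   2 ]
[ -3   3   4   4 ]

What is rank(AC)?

2

First compute AC:
[[  5,  -5,  -6,  -8],
 [ -3,   3,   0,  12],
 [-22,  22,  30,  28],
 [  9,  -9, -12, -12]]
Now row reduce the product.
R2 ← R2 + (3/5)·R1: [0, 0, -18/5, 36/5]
R3 ← R3 + (22/5)·R1: [0, 0, 18/5, -36/5]
R4 ← R4 − (9/5)·R1: [0, 0, -6/5, 12/5]
R3 ← R3 + R2: [0, 0, 0, 0]
R4 ← R4 − (1/3)·R2: [0, 0, 0, 0]
2 nonzero rows, so rank(AC) = 2.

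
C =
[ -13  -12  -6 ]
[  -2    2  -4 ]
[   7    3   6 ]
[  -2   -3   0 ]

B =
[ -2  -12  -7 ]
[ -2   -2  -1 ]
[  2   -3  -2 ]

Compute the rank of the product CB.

First compute CB:
[[ 38, 198, 115],
 [ -8,  32,  20],
 [ -8, -108, -64],
 [ 10,  30,  17]]
Now row reduce the product.
R2 ← R2 + (4/19)·R1: [0, 1400/19, 840/19]
R3 ← R3 + (4/19)·R1: [0, -1260/19, -756/19]
R4 ← R4 − (5/19)·R1: [0, -420/19, -252/19]
R3 ← R3 + (9/10)·R2: [0, 0, 0]
R4 ← R4 + (3/10)·R2: [0, 0, 0]
2 nonzero rows, so rank(CB) = 2.

2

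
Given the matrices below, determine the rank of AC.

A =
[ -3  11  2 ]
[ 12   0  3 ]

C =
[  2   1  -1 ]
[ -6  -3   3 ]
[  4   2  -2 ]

First compute AC:
[[-64, -32,  32],
 [ 36,  18, -18]]
Now row reduce the product.
R2 ← R2 + (9/16)·R1: [0, 0, 0]
1 nonzero row, so rank(AC) = 1.

1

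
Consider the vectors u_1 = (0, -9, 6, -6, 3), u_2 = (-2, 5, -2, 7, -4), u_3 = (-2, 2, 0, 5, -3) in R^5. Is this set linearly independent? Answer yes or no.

no

Form the matrix with these vectors as rows and row reduce.
Swap R1 ↔ R2
R3 ← R3 − R1: [0, -3, 2, -2, 1]
R3 ← R3 − (1/3)·R2: [0, 0, 0, 0, 0]
2 nonzero rows, so the 3 vectors span a space of dimension 2.
Since 2 < 3, the vectors are linearly dependent.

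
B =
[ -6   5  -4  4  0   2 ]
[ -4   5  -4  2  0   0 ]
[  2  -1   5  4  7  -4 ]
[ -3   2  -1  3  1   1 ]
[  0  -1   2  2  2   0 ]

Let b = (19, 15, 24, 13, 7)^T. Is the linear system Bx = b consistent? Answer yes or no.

Row reduce the augmented matrix [B | b].
R2 ← R2 − (2/3)·R1: [0, 5/3, -4/3, -2/3, 0, -4/3, 7/3]
R3 ← R3 + (1/3)·R1: [0, 2/3, 11/3, 16/3, 7, -10/3, 91/3]
R4 ← R4 − (1/2)·R1: [0, -1/2, 1, 1, 1, 0, 7/2]
R3 ← R3 − (2/5)·R2: [0, 0, 21/5, 28/5, 7, -14/5, 147/5]
R4 ← R4 + (3/10)·R2: [0, 0, 3/5, 4/5, 1, -2/5, 21/5]
R5 ← R5 + (3/5)·R2: [0, 0, 6/5, 8/5, 2, -4/5, 42/5]
R4 ← R4 − (1/7)·R3: [0, 0, 0, 0, 0, 0, 0]
R5 ← R5 − (2/7)·R3: [0, 0, 0, 0, 0, 0, 0]
The echelon form has 3 nonzero rows, and every pivot lies in the first 6 columns, so rank(B) = rank([B|b]) = 3.
The system is consistent.

yes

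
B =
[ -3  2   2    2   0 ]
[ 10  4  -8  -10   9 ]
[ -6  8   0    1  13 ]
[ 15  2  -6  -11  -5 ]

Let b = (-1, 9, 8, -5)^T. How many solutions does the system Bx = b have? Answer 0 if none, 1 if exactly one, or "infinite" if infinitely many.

0

Row reduce the augmented matrix [B | b].
R2 ← R2 + (10/3)·R1: [0, 32/3, -4/3, -10/3, 9, 17/3]
R3 ← R3 − (2)·R1: [0, 4, -4, -3, 13, 10]
R4 ← R4 + (5)·R1: [0, 12, 4, -1, -5, -10]
R3 ← R3 − (3/8)·R2: [0, 0, -7/2, -7/4, 77/8, 63/8]
R4 ← R4 − (9/8)·R2: [0, 0, 11/2, 11/4, -121/8, -131/8]
R4 ← R4 + (11/7)·R3: [0, 0, 0, 0, 0, -4]
The echelon form has 4 nonzero rows; the last pivot sits in the augmented column, so rank(B) = 3 but rank([B|b]) = 4.
Since the ranks differ, the system is inconsistent.
It has no solutions.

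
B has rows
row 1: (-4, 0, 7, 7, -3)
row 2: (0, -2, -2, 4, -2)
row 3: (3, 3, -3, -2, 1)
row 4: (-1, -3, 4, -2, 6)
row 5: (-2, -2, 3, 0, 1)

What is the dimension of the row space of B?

4

Row reduce to echelon form.
R3 ← R3 + (3/4)·R1: [0, 3, 9/4, 13/4, -5/4]
R4 ← R4 − (1/4)·R1: [0, -3, 9/4, -15/4, 27/4]
R5 ← R5 − (1/2)·R1: [0, -2, -1/2, -7/2, 5/2]
R3 ← R3 + (3/2)·R2: [0, 0, -3/4, 37/4, -17/4]
R4 ← R4 − (3/2)·R2: [0, 0, 21/4, -39/4, 39/4]
R5 ← R5 − R2: [0, 0, 3/2, -15/2, 9/2]
R4 ← R4 + (7)·R3: [0, 0, 0, 55, -20]
R5 ← R5 + (2)·R3: [0, 0, 0, 11, -4]
R5 ← R5 − (1/5)·R4: [0, 0, 0, 0, 0]
Echelon form has 4 nonzero rows, so rank(B) = 4.
The row space has dimension equal to the rank: 4.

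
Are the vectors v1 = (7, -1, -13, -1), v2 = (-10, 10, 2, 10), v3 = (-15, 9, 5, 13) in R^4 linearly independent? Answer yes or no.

Form the matrix with these vectors as rows and row reduce.
R2 ← R2 + (10/7)·R1: [0, 60/7, -116/7, 60/7]
R3 ← R3 + (15/7)·R1: [0, 48/7, -160/7, 76/7]
R3 ← R3 − (4/5)·R2: [0, 0, -48/5, 4]
3 nonzero rows, so the 3 vectors span a space of dimension 3.
Since 3 = 3, the vectors are linearly independent.

yes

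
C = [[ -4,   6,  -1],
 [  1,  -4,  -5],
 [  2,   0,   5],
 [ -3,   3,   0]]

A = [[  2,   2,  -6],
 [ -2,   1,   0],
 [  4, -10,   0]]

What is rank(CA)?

First compute CA:
[[-24,   8,  24],
 [-10,  48,  -6],
 [ 24, -46, -12],
 [-12,  -3,  18]]
Now row reduce the product.
R2 ← R2 − (5/12)·R1: [0, 134/3, -16]
R3 ← R3 + R1: [0, -38, 12]
R4 ← R4 − (1/2)·R1: [0, -7, 6]
R3 ← R3 + (57/67)·R2: [0, 0, -108/67]
R4 ← R4 + (21/134)·R2: [0, 0, 234/67]
R4 ← R4 + (13/6)·R3: [0, 0, 0]
3 nonzero rows, so rank(CA) = 3.

3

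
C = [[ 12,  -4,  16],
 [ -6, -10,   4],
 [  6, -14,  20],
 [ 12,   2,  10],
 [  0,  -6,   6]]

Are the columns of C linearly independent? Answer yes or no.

Row reduce C to echelon form.
R2 ← R2 + (1/2)·R1: [0, -12, 12]
R3 ← R3 − (1/2)·R1: [0, -12, 12]
R4 ← R4 − R1: [0, 6, -6]
R3 ← R3 − R2: [0, 0, 0]
R4 ← R4 + (1/2)·R2: [0, 0, 0]
R5 ← R5 − (1/2)·R2: [0, 0, 0]
2 pivots among 3 columns.
Only 2 < 3 pivot columns, so the columns are linearly dependent.

no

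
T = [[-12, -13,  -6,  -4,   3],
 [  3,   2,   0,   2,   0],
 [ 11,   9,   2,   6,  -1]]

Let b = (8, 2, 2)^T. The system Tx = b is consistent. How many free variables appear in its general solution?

Row reduce the augmented matrix [T | b].
R2 ← R2 + (1/4)·R1: [0, -5/4, -3/2, 1, 3/4, 4]
R3 ← R3 + (11/12)·R1: [0, -35/12, -7/2, 7/3, 7/4, 28/3]
R3 ← R3 − (7/3)·R2: [0, 0, 0, 0, 0, 0]
The echelon form has 2 nonzero rows, and every pivot lies in the first 5 columns, so rank(T) = rank([T|b]) = 2.
The system is consistent.
Free variables = (unknowns) − (rank) = 5 − 2 = 3.

3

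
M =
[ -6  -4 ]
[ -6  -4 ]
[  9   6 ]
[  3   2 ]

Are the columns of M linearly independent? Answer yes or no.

no

Row reduce M to echelon form.
R2 ← R2 − R1: [0, 0]
R3 ← R3 + (3/2)·R1: [0, 0]
R4 ← R4 + (1/2)·R1: [0, 0]
1 pivot among 2 columns.
Only 1 < 2 pivot columns, so the columns are linearly dependent.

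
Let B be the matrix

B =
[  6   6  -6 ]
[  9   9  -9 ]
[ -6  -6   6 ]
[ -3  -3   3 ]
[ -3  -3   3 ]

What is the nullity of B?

2

Row reduce to echelon form.
R2 ← R2 − (3/2)·R1: [0, 0, 0]
R3 ← R3 + R1: [0, 0, 0]
R4 ← R4 + (1/2)·R1: [0, 0, 0]
R5 ← R5 + (1/2)·R1: [0, 0, 0]
1 nonzero row, so rank(B) = 1.
B has 3 columns; by rank–nullity, nullity = 3 − 1 = 2.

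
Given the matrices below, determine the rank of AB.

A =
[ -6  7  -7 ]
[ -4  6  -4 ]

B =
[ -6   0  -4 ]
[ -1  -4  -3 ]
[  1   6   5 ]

First compute AB:
[[ 22, -70, -32],
 [ 14, -48, -22]]
Now row reduce the product.
R2 ← R2 − (7/11)·R1: [0, -38/11, -18/11]
2 nonzero rows, so rank(AB) = 2.

2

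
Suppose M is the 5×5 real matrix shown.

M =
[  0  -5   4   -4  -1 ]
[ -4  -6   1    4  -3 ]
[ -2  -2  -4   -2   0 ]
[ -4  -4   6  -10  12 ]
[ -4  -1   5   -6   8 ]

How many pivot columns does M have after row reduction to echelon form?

5

Row reduce to echelon form.
Swap R1 ↔ R2
R3 ← R3 − (1/2)·R1: [0, 1, -9/2, -4, 3/2]
R4 ← R4 − R1: [0, 2, 5, -14, 15]
R5 ← R5 − R1: [0, 5, 4, -10, 11]
R3 ← R3 + (1/5)·R2: [0, 0, -37/10, -24/5, 13/10]
R4 ← R4 + (2/5)·R2: [0, 0, 33/5, -78/5, 73/5]
R5 ← R5 + R2: [0, 0, 8, -14, 10]
R4 ← R4 + (66/37)·R3: [0, 0, 0, -894/37, 626/37]
R5 ← R5 + (80/37)·R3: [0, 0, 0, -902/37, 474/37]
R5 ← R5 − (451/447)·R4: [0, 0, 0, 0, -1904/447]
Echelon form has 5 nonzero rows, so rank(M) = 5.
Each nonzero row contributes one pivot column: 5 pivot columns.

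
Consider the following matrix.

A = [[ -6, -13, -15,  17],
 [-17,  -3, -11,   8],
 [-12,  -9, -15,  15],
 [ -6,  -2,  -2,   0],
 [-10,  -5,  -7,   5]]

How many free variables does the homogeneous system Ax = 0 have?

1

Row reduce to echelon form.
R2 ← R2 − (17/6)·R1: [0, 203/6, 63/2, -241/6]
R3 ← R3 − (2)·R1: [0, 17, 15, -19]
R4 ← R4 − R1: [0, 11, 13, -17]
R5 ← R5 − (5/3)·R1: [0, 50/3, 18, -70/3]
R3 ← R3 − (102/203)·R2: [0, 0, -24/29, 240/203]
R4 ← R4 − (66/203)·R2: [0, 0, 80/29, -800/203]
R5 ← R5 − (100/203)·R2: [0, 0, 72/29, -720/203]
R4 ← R4 + (10/3)·R3: [0, 0, 0, 0]
R5 ← R5 + (3)·R3: [0, 0, 0, 0]
3 nonzero rows, so rank(A) = 3.
A has 4 columns; by rank–nullity, nullity = 4 − 3 = 1.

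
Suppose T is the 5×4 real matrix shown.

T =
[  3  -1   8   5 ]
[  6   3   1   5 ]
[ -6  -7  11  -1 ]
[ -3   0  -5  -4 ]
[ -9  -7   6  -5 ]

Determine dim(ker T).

Row reduce to echelon form.
R2 ← R2 − (2)·R1: [0, 5, -15, -5]
R3 ← R3 + (2)·R1: [0, -9, 27, 9]
R4 ← R4 + R1: [0, -1, 3, 1]
R5 ← R5 + (3)·R1: [0, -10, 30, 10]
R3 ← R3 + (9/5)·R2: [0, 0, 0, 0]
R4 ← R4 + (1/5)·R2: [0, 0, 0, 0]
R5 ← R5 + (2)·R2: [0, 0, 0, 0]
2 nonzero rows, so rank(T) = 2.
T has 4 columns; by rank–nullity, nullity = 4 − 2 = 2.

2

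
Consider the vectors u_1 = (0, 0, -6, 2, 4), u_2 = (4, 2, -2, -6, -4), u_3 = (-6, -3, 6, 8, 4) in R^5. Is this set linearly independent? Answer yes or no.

Form the matrix with these vectors as rows and row reduce.
Swap R1 ↔ R2
R3 ← R3 + (3/2)·R1: [0, 0, 3, -1, -2]
R3 ← R3 + (1/2)·R2: [0, 0, 0, 0, 0]
2 nonzero rows, so the 3 vectors span a space of dimension 2.
Since 2 < 3, the vectors are linearly dependent.

no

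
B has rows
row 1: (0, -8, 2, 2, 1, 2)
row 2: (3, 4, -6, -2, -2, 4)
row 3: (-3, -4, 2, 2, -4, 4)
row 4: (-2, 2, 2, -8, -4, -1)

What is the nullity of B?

2

Row reduce to echelon form.
Swap R1 ↔ R2
R3 ← R3 + R1: [0, 0, -4, 0, -6, 8]
R4 ← R4 + (2/3)·R1: [0, 14/3, -2, -28/3, -16/3, 5/3]
R4 ← R4 + (7/12)·R2: [0, 0, -5/6, -49/6, -19/4, 17/6]
R4 ← R4 − (5/24)·R3: [0, 0, 0, -49/6, -7/2, 7/6]
4 nonzero rows, so rank(B) = 4.
B has 6 columns; by rank–nullity, nullity = 6 − 4 = 2.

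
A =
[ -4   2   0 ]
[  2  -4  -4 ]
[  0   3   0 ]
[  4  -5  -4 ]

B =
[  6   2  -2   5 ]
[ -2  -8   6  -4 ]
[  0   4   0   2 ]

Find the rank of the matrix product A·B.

3

First compute AB:
[[-28, -24,  20, -28],
 [ 20,  20, -28,  18],
 [ -6, -24,  18, -12],
 [ 34,  32, -38,  32]]
Now row reduce the product.
R2 ← R2 + (5/7)·R1: [0, 20/7, -96/7, -2]
R3 ← R3 − (3/14)·R1: [0, -132/7, 96/7, -6]
R4 ← R4 + (17/14)·R1: [0, 20/7, -96/7, -2]
R3 ← R3 + (33/5)·R2: [0, 0, -384/5, -96/5]
R4 ← R4 − R2: [0, 0, 0, 0]
3 nonzero rows, so rank(AB) = 3.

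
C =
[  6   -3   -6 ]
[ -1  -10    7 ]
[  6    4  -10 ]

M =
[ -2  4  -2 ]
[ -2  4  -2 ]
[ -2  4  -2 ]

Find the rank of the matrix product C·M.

First compute CM:
[[  6, -12,   6],
 [  8, -16,   8],
 [  0,   0,   0]]
Now row reduce the product.
R2 ← R2 − (4/3)·R1: [0, 0, 0]
1 nonzero row, so rank(CM) = 1.

1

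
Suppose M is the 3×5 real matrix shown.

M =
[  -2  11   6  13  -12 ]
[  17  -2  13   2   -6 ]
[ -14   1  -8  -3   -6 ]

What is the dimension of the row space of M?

3

Row reduce to echelon form.
R2 ← R2 + (17/2)·R1: [0, 183/2, 64, 225/2, -108]
R3 ← R3 − (7)·R1: [0, -76, -50, -94, 78]
R3 ← R3 + (152/183)·R2: [0, 0, 578/183, -34/61, -714/61]
Echelon form has 3 nonzero rows, so rank(M) = 3.
The row space has dimension equal to the rank: 3.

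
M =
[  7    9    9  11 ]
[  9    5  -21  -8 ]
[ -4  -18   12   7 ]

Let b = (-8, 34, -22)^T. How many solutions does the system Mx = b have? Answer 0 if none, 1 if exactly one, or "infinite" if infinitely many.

infinite

Row reduce the augmented matrix [M | b].
R2 ← R2 − (9/7)·R1: [0, -46/7, -228/7, -155/7, 310/7]
R3 ← R3 + (4/7)·R1: [0, -90/7, 120/7, 93/7, -186/7]
R3 ← R3 − (45/23)·R2: [0, 0, 1860/23, 1302/23, -2604/23]
The echelon form has 3 nonzero rows, and every pivot lies in the first 4 columns, so rank(M) = rank([M|b]) = 3.
The system is consistent.
rank = 3 < 4 unknowns, so there are infinitely many solutions.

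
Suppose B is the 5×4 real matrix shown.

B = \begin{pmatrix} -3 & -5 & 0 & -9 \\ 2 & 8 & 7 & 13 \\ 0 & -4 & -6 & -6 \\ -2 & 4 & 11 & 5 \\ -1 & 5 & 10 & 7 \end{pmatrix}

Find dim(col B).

2

Row reduce to echelon form.
R2 ← R2 + (2/3)·R1: [0, 14/3, 7, 7]
R4 ← R4 − (2/3)·R1: [0, 22/3, 11, 11]
R5 ← R5 − (1/3)·R1: [0, 20/3, 10, 10]
R3 ← R3 + (6/7)·R2: [0, 0, 0, 0]
R4 ← R4 − (11/7)·R2: [0, 0, 0, 0]
R5 ← R5 − (10/7)·R2: [0, 0, 0, 0]
Echelon form has 2 nonzero rows, so rank(B) = 2.
The column space has dimension equal to the rank: 2.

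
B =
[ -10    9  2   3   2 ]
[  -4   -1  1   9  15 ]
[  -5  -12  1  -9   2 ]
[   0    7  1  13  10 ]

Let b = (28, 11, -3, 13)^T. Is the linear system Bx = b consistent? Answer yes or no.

Row reduce the augmented matrix [B | b].
R2 ← R2 − (2/5)·R1: [0, -23/5, 1/5, 39/5, 71/5, -1/5]
R3 ← R3 − (1/2)·R1: [0, -33/2, 0, -21/2, 1, -17]
R3 ← R3 − (165/46)·R2: [0, 0, -33/46, -885/23, -2297/46, -749/46]
R4 ← R4 + (35/23)·R2: [0, 0, 30/23, 572/23, 727/23, 292/23]
R4 ← R4 + (20/11)·R3: [0, 0, 0, -496/11, -651/11, -186/11]
The echelon form has 4 nonzero rows, and every pivot lies in the first 5 columns, so rank(B) = rank([B|b]) = 4.
The system is consistent.

yes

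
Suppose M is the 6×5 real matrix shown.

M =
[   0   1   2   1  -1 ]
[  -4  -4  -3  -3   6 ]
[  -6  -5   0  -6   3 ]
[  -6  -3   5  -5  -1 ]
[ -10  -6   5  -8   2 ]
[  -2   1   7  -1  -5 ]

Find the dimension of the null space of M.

2

Row reduce to echelon form.
Swap R1 ↔ R2
R3 ← R3 − (3/2)·R1: [0, 1, 9/2, -3/2, -6]
R4 ← R4 − (3/2)·R1: [0, 3, 19/2, -1/2, -10]
R5 ← R5 − (5/2)·R1: [0, 4, 25/2, -1/2, -13]
R6 ← R6 − (1/2)·R1: [0, 3, 17/2, 1/2, -8]
R3 ← R3 − R2: [0, 0, 5/2, -5/2, -5]
R4 ← R4 − (3)·R2: [0, 0, 7/2, -7/2, -7]
R5 ← R5 − (4)·R2: [0, 0, 9/2, -9/2, -9]
R6 ← R6 − (3)·R2: [0, 0, 5/2, -5/2, -5]
R4 ← R4 − (7/5)·R3: [0, 0, 0, 0, 0]
R5 ← R5 − (9/5)·R3: [0, 0, 0, 0, 0]
R6 ← R6 − R3: [0, 0, 0, 0, 0]
3 nonzero rows, so rank(M) = 3.
M has 5 columns; by rank–nullity, nullity = 5 − 3 = 2.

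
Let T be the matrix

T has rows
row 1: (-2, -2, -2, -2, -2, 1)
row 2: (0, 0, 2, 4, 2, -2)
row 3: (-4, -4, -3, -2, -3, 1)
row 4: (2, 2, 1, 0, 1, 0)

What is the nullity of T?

4

Row reduce to echelon form.
R3 ← R3 − (2)·R1: [0, 0, 1, 2, 1, -1]
R4 ← R4 + R1: [0, 0, -1, -2, -1, 1]
R3 ← R3 − (1/2)·R2: [0, 0, 0, 0, 0, 0]
R4 ← R4 + (1/2)·R2: [0, 0, 0, 0, 0, 0]
2 nonzero rows, so rank(T) = 2.
T has 6 columns; by rank–nullity, nullity = 6 − 2 = 4.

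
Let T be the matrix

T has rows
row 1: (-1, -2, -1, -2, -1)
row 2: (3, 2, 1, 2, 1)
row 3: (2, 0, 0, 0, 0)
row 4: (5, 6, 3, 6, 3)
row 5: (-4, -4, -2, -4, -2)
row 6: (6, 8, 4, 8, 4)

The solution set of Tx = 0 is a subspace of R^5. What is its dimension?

3

Row reduce to echelon form.
R2 ← R2 + (3)·R1: [0, -4, -2, -4, -2]
R3 ← R3 + (2)·R1: [0, -4, -2, -4, -2]
R4 ← R4 + (5)·R1: [0, -4, -2, -4, -2]
R5 ← R5 − (4)·R1: [0, 4, 2, 4, 2]
R6 ← R6 + (6)·R1: [0, -4, -2, -4, -2]
R3 ← R3 − R2: [0, 0, 0, 0, 0]
R4 ← R4 − R2: [0, 0, 0, 0, 0]
R5 ← R5 + R2: [0, 0, 0, 0, 0]
R6 ← R6 − R2: [0, 0, 0, 0, 0]
2 nonzero rows, so rank(T) = 2.
T has 5 columns; by rank–nullity, nullity = 5 − 2 = 3.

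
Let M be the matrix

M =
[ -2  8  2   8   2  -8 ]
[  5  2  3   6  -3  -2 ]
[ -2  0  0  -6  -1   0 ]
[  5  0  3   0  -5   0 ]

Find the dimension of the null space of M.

Row reduce to echelon form.
R2 ← R2 + (5/2)·R1: [0, 22, 8, 26, 2, -22]
R3 ← R3 − R1: [0, -8, -2, -14, -3, 8]
R4 ← R4 + (5/2)·R1: [0, 20, 8, 20, 0, -20]
R3 ← R3 + (4/11)·R2: [0, 0, 10/11, -50/11, -25/11, 0]
R4 ← R4 − (10/11)·R2: [0, 0, 8/11, -40/11, -20/11, 0]
R4 ← R4 − (4/5)·R3: [0, 0, 0, 0, 0, 0]
3 nonzero rows, so rank(M) = 3.
M has 6 columns; by rank–nullity, nullity = 6 − 3 = 3.

3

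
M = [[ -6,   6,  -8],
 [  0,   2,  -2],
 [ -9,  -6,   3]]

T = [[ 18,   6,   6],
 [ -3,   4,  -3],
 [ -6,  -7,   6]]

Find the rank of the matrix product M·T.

2

First compute MT:
[[-78,  44, -102],
 [  6,  22, -18],
 [-162, -99, -18]]
Now row reduce the product.
R2 ← R2 + (1/13)·R1: [0, 330/13, -336/13]
R3 ← R3 − (27/13)·R1: [0, -2475/13, 2520/13]
R3 ← R3 + (15/2)·R2: [0, 0, 0]
2 nonzero rows, so rank(MT) = 2.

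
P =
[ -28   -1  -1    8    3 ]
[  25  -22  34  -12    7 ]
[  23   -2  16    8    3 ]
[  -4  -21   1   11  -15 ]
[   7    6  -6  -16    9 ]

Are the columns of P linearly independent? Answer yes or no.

yes

Row reduce P to echelon form.
R2 ← R2 + (25/28)·R1: [0, -641/28, 927/28, -34/7, 271/28]
R3 ← R3 + (23/28)·R1: [0, -79/28, 425/28, 102/7, 153/28]
R4 ← R4 − (1/7)·R1: [0, -146/7, 8/7, 69/7, -108/7]
R5 ← R5 + (1/4)·R1: [0, 23/4, -25/4, -14, 39/4]
R3 ← R3 − (79/641)·R2: [0, 0, 7114/641, 9724/641, 2738/641]
R4 ← R4 − (584/641)·R2: [0, 0, -18602/641, 9155/641, -15542/641]
R5 ← R5 + (161/641)·R2: [0, 0, 1324/641, -9756/641, 7808/641]
R4 ← R4 + (9301/3557)·R3: [0, 0, 0, 191899/3557, -46516/3557]
R5 ← R5 − (662/3557)·R3: [0, 0, 0, -64180/3557, 40500/3557]
R5 ← R5 + (64180/191899)·R4: [0, 0, 0, 0, 1345660/191899]
5 pivots among 5 columns.
Every column is a pivot column, so the columns are linearly independent.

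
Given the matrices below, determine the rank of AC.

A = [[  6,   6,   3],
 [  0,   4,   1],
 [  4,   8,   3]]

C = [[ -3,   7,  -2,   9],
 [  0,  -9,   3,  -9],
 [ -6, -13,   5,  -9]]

First compute AC:
[[-36, -51,  21, -27],
 [ -6, -49,  17, -45],
 [-30, -83,  31, -63]]
Now row reduce the product.
R2 ← R2 − (1/6)·R1: [0, -81/2, 27/2, -81/2]
R3 ← R3 − (5/6)·R1: [0, -81/2, 27/2, -81/2]
R3 ← R3 − R2: [0, 0, 0, 0]
2 nonzero rows, so rank(AC) = 2.

2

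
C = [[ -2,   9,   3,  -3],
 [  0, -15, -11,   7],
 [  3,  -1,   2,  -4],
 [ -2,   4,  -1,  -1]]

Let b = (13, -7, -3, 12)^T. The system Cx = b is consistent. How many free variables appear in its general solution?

Row reduce the augmented matrix [C | b].
R3 ← R3 + (3/2)·R1: [0, 25/2, 13/2, -17/2, 33/2]
R4 ← R4 − R1: [0, -5, -4, 2, -1]
R3 ← R3 + (5/6)·R2: [0, 0, -8/3, -8/3, 32/3]
R4 ← R4 − (1/3)·R2: [0, 0, -1/3, -1/3, 4/3]
R4 ← R4 − (1/8)·R3: [0, 0, 0, 0, 0]
The echelon form has 3 nonzero rows, and every pivot lies in the first 4 columns, so rank(C) = rank([C|b]) = 3.
The system is consistent.
Free variables = (unknowns) − (rank) = 4 − 3 = 1.

1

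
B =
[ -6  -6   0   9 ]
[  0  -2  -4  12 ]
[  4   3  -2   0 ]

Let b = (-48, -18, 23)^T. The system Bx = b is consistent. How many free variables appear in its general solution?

Row reduce the augmented matrix [B | b].
R3 ← R3 + (2/3)·R1: [0, -1, -2, 6, -9]
R3 ← R3 − (1/2)·R2: [0, 0, 0, 0, 0]
The echelon form has 2 nonzero rows, and every pivot lies in the first 4 columns, so rank(B) = rank([B|b]) = 2.
The system is consistent.
Free variables = (unknowns) − (rank) = 4 − 2 = 2.

2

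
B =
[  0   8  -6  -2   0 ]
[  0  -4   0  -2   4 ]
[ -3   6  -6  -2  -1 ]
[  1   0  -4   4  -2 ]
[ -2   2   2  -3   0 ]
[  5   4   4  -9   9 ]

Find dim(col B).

4

Row reduce to echelon form.
Swap R1 ↔ R3
R4 ← R4 + (1/3)·R1: [0, 2, -6, 10/3, -7/3]
R5 ← R5 − (2/3)·R1: [0, -2, 6, -5/3, 2/3]
R6 ← R6 + (5/3)·R1: [0, 14, -6, -37/3, 22/3]
R3 ← R3 + (2)·R2: [0, 0, -6, -6, 8]
R4 ← R4 + (1/2)·R2: [0, 0, -6, 7/3, -1/3]
R5 ← R5 − (1/2)·R2: [0, 0, 6, -2/3, -4/3]
R6 ← R6 + (7/2)·R2: [0, 0, -6, -58/3, 64/3]
R4 ← R4 − R3: [0, 0, 0, 25/3, -25/3]
R5 ← R5 + R3: [0, 0, 0, -20/3, 20/3]
R6 ← R6 − R3: [0, 0, 0, -40/3, 40/3]
R5 ← R5 + (4/5)·R4: [0, 0, 0, 0, 0]
R6 ← R6 + (8/5)·R4: [0, 0, 0, 0, 0]
Echelon form has 4 nonzero rows, so rank(B) = 4.
The column space has dimension equal to the rank: 4.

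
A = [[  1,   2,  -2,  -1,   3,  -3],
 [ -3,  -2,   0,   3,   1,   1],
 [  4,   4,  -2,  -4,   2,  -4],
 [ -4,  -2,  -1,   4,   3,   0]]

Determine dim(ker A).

4

Row reduce to echelon form.
R2 ← R2 + (3)·R1: [0, 4, -6, 0, 10, -8]
R3 ← R3 − (4)·R1: [0, -4, 6, 0, -10, 8]
R4 ← R4 + (4)·R1: [0, 6, -9, 0, 15, -12]
R3 ← R3 + R2: [0, 0, 0, 0, 0, 0]
R4 ← R4 − (3/2)·R2: [0, 0, 0, 0, 0, 0]
2 nonzero rows, so rank(A) = 2.
A has 6 columns; by rank–nullity, nullity = 6 − 2 = 4.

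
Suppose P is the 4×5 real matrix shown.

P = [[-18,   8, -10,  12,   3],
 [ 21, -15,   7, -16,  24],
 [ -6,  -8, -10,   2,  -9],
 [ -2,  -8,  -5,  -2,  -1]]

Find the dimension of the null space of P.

Row reduce to echelon form.
R2 ← R2 + (7/6)·R1: [0, -17/3, -14/3, -2, 55/2]
R3 ← R3 − (1/3)·R1: [0, -32/3, -20/3, -2, -10]
R4 ← R4 − (1/9)·R1: [0, -80/9, -35/9, -10/3, -4/3]
R3 ← R3 − (32/17)·R2: [0, 0, 36/17, 30/17, -1050/17]
R4 ← R4 − (80/51)·R2: [0, 0, 175/51, -10/51, -756/17]
R4 ← R4 − (175/108)·R3: [0, 0, 0, -55/18, 1001/18]
4 nonzero rows, so rank(P) = 4.
P has 5 columns; by rank–nullity, nullity = 5 − 4 = 1.

1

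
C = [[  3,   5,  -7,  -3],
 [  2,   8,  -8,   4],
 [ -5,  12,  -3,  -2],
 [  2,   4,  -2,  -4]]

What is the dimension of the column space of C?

Row reduce to echelon form.
R2 ← R2 − (2/3)·R1: [0, 14/3, -10/3, 6]
R3 ← R3 + (5/3)·R1: [0, 61/3, -44/3, -7]
R4 ← R4 − (2/3)·R1: [0, 2/3, 8/3, -2]
R3 ← R3 − (61/14)·R2: [0, 0, -1/7, -232/7]
R4 ← R4 − (1/7)·R2: [0, 0, 22/7, -20/7]
R4 ← R4 + (22)·R3: [0, 0, 0, -732]
Echelon form has 4 nonzero rows, so rank(C) = 4.
The column space has dimension equal to the rank: 4.

4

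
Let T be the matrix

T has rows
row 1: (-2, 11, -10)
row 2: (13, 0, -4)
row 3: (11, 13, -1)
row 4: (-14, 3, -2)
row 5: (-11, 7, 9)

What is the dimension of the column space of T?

Row reduce to echelon form.
R2 ← R2 + (13/2)·R1: [0, 143/2, -69]
R3 ← R3 + (11/2)·R1: [0, 147/2, -56]
R4 ← R4 − (7)·R1: [0, -74, 68]
R5 ← R5 − (11/2)·R1: [0, -107/2, 64]
R3 ← R3 − (147/143)·R2: [0, 0, 2135/143]
R4 ← R4 + (148/143)·R2: [0, 0, -488/143]
R5 ← R5 + (107/143)·R2: [0, 0, 1769/143]
R4 ← R4 + (8/35)·R3: [0, 0, 0]
R5 ← R5 − (29/35)·R3: [0, 0, 0]
Echelon form has 3 nonzero rows, so rank(T) = 3.
The column space has dimension equal to the rank: 3.

3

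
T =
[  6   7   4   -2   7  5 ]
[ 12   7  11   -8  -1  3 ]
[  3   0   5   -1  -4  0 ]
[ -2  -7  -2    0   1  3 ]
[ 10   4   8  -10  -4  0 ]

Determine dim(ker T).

2

Row reduce to echelon form.
R2 ← R2 − (2)·R1: [0, -7, 3, -4, -15, -7]
R3 ← R3 − (1/2)·R1: [0, -7/2, 3, 0, -15/2, -5/2]
R4 ← R4 + (1/3)·R1: [0, -14/3, -2/3, -2/3, 10/3, 14/3]
R5 ← R5 − (5/3)·R1: [0, -23/3, 4/3, -20/3, -47/3, -25/3]
R3 ← R3 − (1/2)·R2: [0, 0, 3/2, 2, 0, 1]
R4 ← R4 − (2/3)·R2: [0, 0, -8/3, 2, 40/3, 28/3]
R5 ← R5 − (23/21)·R2: [0, 0, -41/21, -16/7, 16/21, -2/3]
R4 ← R4 + (16/9)·R3: [0, 0, 0, 50/9, 40/3, 100/9]
R5 ← R5 + (82/63)·R3: [0, 0, 0, 20/63, 16/21, 40/63]
R5 ← R5 − (2/35)·R4: [0, 0, 0, 0, 0, 0]
4 nonzero rows, so rank(T) = 4.
T has 6 columns; by rank–nullity, nullity = 6 − 4 = 2.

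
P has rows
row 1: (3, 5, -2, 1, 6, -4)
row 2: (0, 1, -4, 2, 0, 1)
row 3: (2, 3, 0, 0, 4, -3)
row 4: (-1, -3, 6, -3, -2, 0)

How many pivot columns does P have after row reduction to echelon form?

2

Row reduce to echelon form.
R3 ← R3 − (2/3)·R1: [0, -1/3, 4/3, -2/3, 0, -1/3]
R4 ← R4 + (1/3)·R1: [0, -4/3, 16/3, -8/3, 0, -4/3]
R3 ← R3 + (1/3)·R2: [0, 0, 0, 0, 0, 0]
R4 ← R4 + (4/3)·R2: [0, 0, 0, 0, 0, 0]
Echelon form has 2 nonzero rows, so rank(P) = 2.
Each nonzero row contributes one pivot column: 2 pivot columns.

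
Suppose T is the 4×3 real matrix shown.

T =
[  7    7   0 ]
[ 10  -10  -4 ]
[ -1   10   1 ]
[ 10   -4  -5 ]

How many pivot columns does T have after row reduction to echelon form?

Row reduce to echelon form.
R2 ← R2 − (10/7)·R1: [0, -20, -4]
R3 ← R3 + (1/7)·R1: [0, 11, 1]
R4 ← R4 − (10/7)·R1: [0, -14, -5]
R3 ← R3 + (11/20)·R2: [0, 0, -6/5]
R4 ← R4 − (7/10)·R2: [0, 0, -11/5]
R4 ← R4 − (11/6)·R3: [0, 0, 0]
Echelon form has 3 nonzero rows, so rank(T) = 3.
Each nonzero row contributes one pivot column: 3 pivot columns.

3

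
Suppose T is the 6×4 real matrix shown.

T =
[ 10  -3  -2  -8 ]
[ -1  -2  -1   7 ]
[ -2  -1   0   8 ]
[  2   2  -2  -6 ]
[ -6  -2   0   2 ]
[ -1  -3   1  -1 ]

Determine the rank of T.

4

Row reduce to echelon form.
R2 ← R2 + (1/10)·R1: [0, -23/10, -6/5, 31/5]
R3 ← R3 + (1/5)·R1: [0, -8/5, -2/5, 32/5]
R4 ← R4 − (1/5)·R1: [0, 13/5, -8/5, -22/5]
R5 ← R5 + (3/5)·R1: [0, -19/5, -6/5, -14/5]
R6 ← R6 + (1/10)·R1: [0, -33/10, 4/5, -9/5]
R3 ← R3 − (16/23)·R2: [0, 0, 10/23, 48/23]
R4 ← R4 + (26/23)·R2: [0, 0, -68/23, 60/23]
R5 ← R5 − (38/23)·R2: [0, 0, 18/23, -300/23]
R6 ← R6 − (33/23)·R2: [0, 0, 58/23, -246/23]
R4 ← R4 + (34/5)·R3: [0, 0, 0, 84/5]
R5 ← R5 − (9/5)·R3: [0, 0, 0, -84/5]
R6 ← R6 − (29/5)·R3: [0, 0, 0, -114/5]
R5 ← R5 + R4: [0, 0, 0, 0]
R6 ← R6 + (19/14)·R4: [0, 0, 0, 0]
Echelon form has 4 nonzero rows, so rank(T) = 4.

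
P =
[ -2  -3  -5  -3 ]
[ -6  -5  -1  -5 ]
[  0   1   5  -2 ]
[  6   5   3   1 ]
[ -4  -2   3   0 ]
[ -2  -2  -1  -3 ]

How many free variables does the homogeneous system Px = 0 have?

1

Row reduce to echelon form.
R2 ← R2 − (3)·R1: [0, 4, 14, 4]
R4 ← R4 + (3)·R1: [0, -4, -12, -8]
R5 ← R5 − (2)·R1: [0, 4, 13, 6]
R6 ← R6 − R1: [0, 1, 4, 0]
R3 ← R3 − (1/4)·R2: [0, 0, 3/2, -3]
R4 ← R4 + R2: [0, 0, 2, -4]
R5 ← R5 − R2: [0, 0, -1, 2]
R6 ← R6 − (1/4)·R2: [0, 0, 1/2, -1]
R4 ← R4 − (4/3)·R3: [0, 0, 0, 0]
R5 ← R5 + (2/3)·R3: [0, 0, 0, 0]
R6 ← R6 − (1/3)·R3: [0, 0, 0, 0]
3 nonzero rows, so rank(P) = 3.
P has 4 columns; by rank–nullity, nullity = 4 − 3 = 1.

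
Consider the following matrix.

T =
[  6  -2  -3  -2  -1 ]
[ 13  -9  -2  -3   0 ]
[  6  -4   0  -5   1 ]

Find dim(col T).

Row reduce to echelon form.
R2 ← R2 − (13/6)·R1: [0, -14/3, 9/2, 4/3, 13/6]
R3 ← R3 − R1: [0, -2, 3, -3, 2]
R3 ← R3 − (3/7)·R2: [0, 0, 15/14, -25/7, 15/14]
Echelon form has 3 nonzero rows, so rank(T) = 3.
The column space has dimension equal to the rank: 3.

3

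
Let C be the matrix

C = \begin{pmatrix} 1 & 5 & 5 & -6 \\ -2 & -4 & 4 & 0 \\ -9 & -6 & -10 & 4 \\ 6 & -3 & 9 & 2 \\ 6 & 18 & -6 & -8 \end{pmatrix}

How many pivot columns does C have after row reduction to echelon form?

Row reduce to echelon form.
R2 ← R2 + (2)·R1: [0, 6, 14, -12]
R3 ← R3 + (9)·R1: [0, 39, 35, -50]
R4 ← R4 − (6)·R1: [0, -33, -21, 38]
R5 ← R5 − (6)·R1: [0, -12, -36, 28]
R3 ← R3 − (13/2)·R2: [0, 0, -56, 28]
R4 ← R4 + (11/2)·R2: [0, 0, 56, -28]
R5 ← R5 + (2)·R2: [0, 0, -8, 4]
R4 ← R4 + R3: [0, 0, 0, 0]
R5 ← R5 − (1/7)·R3: [0, 0, 0, 0]
Echelon form has 3 nonzero rows, so rank(C) = 3.
Each nonzero row contributes one pivot column: 3 pivot columns.

3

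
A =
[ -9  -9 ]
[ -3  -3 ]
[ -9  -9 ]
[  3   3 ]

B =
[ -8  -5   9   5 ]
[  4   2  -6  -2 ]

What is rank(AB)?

1

First compute AB:
[[ 36,  27, -27, -27],
 [ 12,   9,  -9,  -9],
 [ 36,  27, -27, -27],
 [-12,  -9,   9,   9]]
Now row reduce the product.
R2 ← R2 − (1/3)·R1: [0, 0, 0, 0]
R3 ← R3 − R1: [0, 0, 0, 0]
R4 ← R4 + (1/3)·R1: [0, 0, 0, 0]
1 nonzero row, so rank(AB) = 1.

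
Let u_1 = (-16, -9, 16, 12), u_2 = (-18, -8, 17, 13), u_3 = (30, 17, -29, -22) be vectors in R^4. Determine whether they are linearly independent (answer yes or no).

Form the matrix with these vectors as rows and row reduce.
R2 ← R2 − (9/8)·R1: [0, 17/8, -1, -1/2]
R3 ← R3 + (15/8)·R1: [0, 1/8, 1, 1/2]
R3 ← R3 − (1/17)·R2: [0, 0, 18/17, 9/17]
3 nonzero rows, so the 3 vectors span a space of dimension 3.
Since 3 = 3, the vectors are linearly independent.

yes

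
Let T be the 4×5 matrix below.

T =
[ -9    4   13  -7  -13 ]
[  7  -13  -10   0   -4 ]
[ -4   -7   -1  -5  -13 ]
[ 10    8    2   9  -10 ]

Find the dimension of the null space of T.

1

Row reduce to echelon form.
R2 ← R2 + (7/9)·R1: [0, -89/9, 1/9, -49/9, -127/9]
R3 ← R3 − (4/9)·R1: [0, -79/9, -61/9, -17/9, -65/9]
R4 ← R4 + (10/9)·R1: [0, 112/9, 148/9, 11/9, -220/9]
R3 ← R3 − (79/89)·R2: [0, 0, -612/89, 262/89, 472/89]
R4 ← R4 + (112/89)·R2: [0, 0, 1476/89, -501/89, -3756/89]
R4 ← R4 + (41/17)·R3: [0, 0, 0, 25/17, -500/17]
4 nonzero rows, so rank(T) = 4.
T has 5 columns; by rank–nullity, nullity = 5 − 4 = 1.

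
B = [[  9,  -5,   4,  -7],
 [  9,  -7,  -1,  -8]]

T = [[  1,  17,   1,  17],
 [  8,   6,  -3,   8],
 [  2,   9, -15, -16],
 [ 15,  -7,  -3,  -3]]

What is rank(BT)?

2

First compute BT:
[[-128, 208, -15,  70],
 [-169, 158,  69, 137]]
Now row reduce the product.
R2 ← R2 − (169/128)·R1: [0, -933/8, 11367/128, 2853/64]
2 nonzero rows, so rank(BT) = 2.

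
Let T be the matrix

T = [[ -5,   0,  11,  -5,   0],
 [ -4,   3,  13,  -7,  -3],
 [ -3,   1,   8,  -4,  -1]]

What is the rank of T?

Row reduce to echelon form.
R2 ← R2 − (4/5)·R1: [0, 3, 21/5, -3, -3]
R3 ← R3 − (3/5)·R1: [0, 1, 7/5, -1, -1]
R3 ← R3 − (1/3)·R2: [0, 0, 0, 0, 0]
Echelon form has 2 nonzero rows, so rank(T) = 2.

2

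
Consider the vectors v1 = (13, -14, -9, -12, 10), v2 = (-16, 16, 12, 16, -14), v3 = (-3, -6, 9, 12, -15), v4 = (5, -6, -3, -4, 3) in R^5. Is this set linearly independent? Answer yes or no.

no

Form the matrix with these vectors as rows and row reduce.
R2 ← R2 + (16/13)·R1: [0, -16/13, 12/13, 16/13, -22/13]
R3 ← R3 + (3/13)·R1: [0, -120/13, 90/13, 120/13, -165/13]
R4 ← R4 − (5/13)·R1: [0, -8/13, 6/13, 8/13, -11/13]
R3 ← R3 − (15/2)·R2: [0, 0, 0, 0, 0]
R4 ← R4 − (1/2)·R2: [0, 0, 0, 0, 0]
2 nonzero rows, so the 4 vectors span a space of dimension 2.
Since 2 < 4, the vectors are linearly dependent.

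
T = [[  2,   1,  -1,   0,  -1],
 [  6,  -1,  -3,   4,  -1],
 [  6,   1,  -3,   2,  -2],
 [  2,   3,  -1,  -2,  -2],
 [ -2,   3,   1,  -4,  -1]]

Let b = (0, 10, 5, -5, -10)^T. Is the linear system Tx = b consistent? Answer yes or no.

yes

Row reduce the augmented matrix [T | b].
R2 ← R2 − (3)·R1: [0, -4, 0, 4, 2, 10]
R3 ← R3 − (3)·R1: [0, -2, 0, 2, 1, 5]
R4 ← R4 − R1: [0, 2, 0, -2, -1, -5]
R5 ← R5 + R1: [0, 4, 0, -4, -2, -10]
R3 ← R3 − (1/2)·R2: [0, 0, 0, 0, 0, 0]
R4 ← R4 + (1/2)·R2: [0, 0, 0, 0, 0, 0]
R5 ← R5 + R2: [0, 0, 0, 0, 0, 0]
The echelon form has 2 nonzero rows, and every pivot lies in the first 5 columns, so rank(T) = rank([T|b]) = 2.
The system is consistent.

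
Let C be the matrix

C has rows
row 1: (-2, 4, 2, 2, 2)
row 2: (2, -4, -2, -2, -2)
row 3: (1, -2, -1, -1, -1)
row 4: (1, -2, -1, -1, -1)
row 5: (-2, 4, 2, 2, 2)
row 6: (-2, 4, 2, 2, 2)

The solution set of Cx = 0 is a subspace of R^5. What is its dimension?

Row reduce to echelon form.
R2 ← R2 + R1: [0, 0, 0, 0, 0]
R3 ← R3 + (1/2)·R1: [0, 0, 0, 0, 0]
R4 ← R4 + (1/2)·R1: [0, 0, 0, 0, 0]
R5 ← R5 − R1: [0, 0, 0, 0, 0]
R6 ← R6 − R1: [0, 0, 0, 0, 0]
1 nonzero row, so rank(C) = 1.
C has 5 columns; by rank–nullity, nullity = 5 − 1 = 4.

4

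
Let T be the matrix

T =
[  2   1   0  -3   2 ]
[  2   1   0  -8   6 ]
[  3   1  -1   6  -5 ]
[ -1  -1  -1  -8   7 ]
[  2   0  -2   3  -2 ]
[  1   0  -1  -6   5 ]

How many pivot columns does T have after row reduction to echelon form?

3

Row reduce to echelon form.
R2 ← R2 − R1: [0, 0, 0, -5, 4]
R3 ← R3 − (3/2)·R1: [0, -1/2, -1, 21/2, -8]
R4 ← R4 + (1/2)·R1: [0, -1/2, -1, -19/2, 8]
R5 ← R5 − R1: [0, -1, -2, 6, -4]
R6 ← R6 − (1/2)·R1: [0, -1/2, -1, -9/2, 4]
Swap R2 ↔ R3
R4 ← R4 − R2: [0, 0, 0, -20, 16]
R5 ← R5 − (2)·R2: [0, 0, 0, -15, 12]
R6 ← R6 − R2: [0, 0, 0, -15, 12]
R4 ← R4 − (4)·R3: [0, 0, 0, 0, 0]
R5 ← R5 − (3)·R3: [0, 0, 0, 0, 0]
R6 ← R6 − (3)·R3: [0, 0, 0, 0, 0]
Echelon form has 3 nonzero rows, so rank(T) = 3.
Each nonzero row contributes one pivot column: 3 pivot columns.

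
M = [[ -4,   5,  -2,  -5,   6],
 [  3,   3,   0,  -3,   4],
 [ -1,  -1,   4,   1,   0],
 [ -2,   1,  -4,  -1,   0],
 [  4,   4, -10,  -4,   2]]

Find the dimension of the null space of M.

2

Row reduce to echelon form.
R2 ← R2 + (3/4)·R1: [0, 27/4, -3/2, -27/4, 17/2]
R3 ← R3 − (1/4)·R1: [0, -9/4, 9/2, 9/4, -3/2]
R4 ← R4 − (1/2)·R1: [0, -3/2, -3, 3/2, -3]
R5 ← R5 + R1: [0, 9, -12, -9, 8]
R3 ← R3 + (1/3)·R2: [0, 0, 4, 0, 4/3]
R4 ← R4 + (2/9)·R2: [0, 0, -10/3, 0, -10/9]
R5 ← R5 − (4/3)·R2: [0, 0, -10, 0, -10/3]
R4 ← R4 + (5/6)·R3: [0, 0, 0, 0, 0]
R5 ← R5 + (5/2)·R3: [0, 0, 0, 0, 0]
3 nonzero rows, so rank(M) = 3.
M has 5 columns; by rank–nullity, nullity = 5 − 3 = 2.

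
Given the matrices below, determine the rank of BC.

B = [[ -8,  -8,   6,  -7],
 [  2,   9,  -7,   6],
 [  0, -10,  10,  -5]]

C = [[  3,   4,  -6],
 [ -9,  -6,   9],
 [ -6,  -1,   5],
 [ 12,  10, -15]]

3

First compute BC:
[[-72, -60, 111],
 [ 39,  21, -56],
 [-30,   0,  35]]
Now row reduce the product.
R2 ← R2 + (13/24)·R1: [0, -23/2, 33/8]
R3 ← R3 − (5/12)·R1: [0, 25, -45/4]
R3 ← R3 + (50/23)·R2: [0, 0, -105/46]
3 nonzero rows, so rank(BC) = 3.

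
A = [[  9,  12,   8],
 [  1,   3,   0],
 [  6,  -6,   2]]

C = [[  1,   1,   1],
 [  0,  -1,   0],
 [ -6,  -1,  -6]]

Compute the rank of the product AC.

2

First compute AC:
[[-39, -11, -39],
 [  1,  -2,   1],
 [ -6,  10,  -6]]
Now row reduce the product.
R2 ← R2 + (1/39)·R1: [0, -89/39, 0]
R3 ← R3 − (2/13)·R1: [0, 152/13, 0]
R3 ← R3 + (456/89)·R2: [0, 0, 0]
2 nonzero rows, so rank(AC) = 2.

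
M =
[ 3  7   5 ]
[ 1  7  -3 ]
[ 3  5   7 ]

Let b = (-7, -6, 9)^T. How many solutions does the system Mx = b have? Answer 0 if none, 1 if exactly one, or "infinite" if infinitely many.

0

Row reduce the augmented matrix [M | b].
R2 ← R2 − (1/3)·R1: [0, 14/3, -14/3, -11/3]
R3 ← R3 − R1: [0, -2, 2, 16]
R3 ← R3 + (3/7)·R2: [0, 0, 0, 101/7]
The echelon form has 3 nonzero rows; the last pivot sits in the augmented column, so rank(M) = 2 but rank([M|b]) = 3.
Since the ranks differ, the system is inconsistent.
It has no solutions.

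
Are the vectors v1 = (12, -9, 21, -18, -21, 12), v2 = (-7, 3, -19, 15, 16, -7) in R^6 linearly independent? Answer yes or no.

Form the matrix with these vectors as rows and row reduce.
R2 ← R2 + (7/12)·R1: [0, -9/4, -27/4, 9/2, 15/4, 0]
2 nonzero rows, so the 2 vectors span a space of dimension 2.
Since 2 = 2, the vectors are linearly independent.

yes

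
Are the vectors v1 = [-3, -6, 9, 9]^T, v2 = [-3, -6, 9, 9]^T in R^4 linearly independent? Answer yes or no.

Form the matrix with these vectors as rows and row reduce.
R2 ← R2 − R1: [0, 0, 0, 0]
1 nonzero row, so the 2 vectors span a space of dimension 1.
Since 1 < 2, the vectors are linearly dependent.

no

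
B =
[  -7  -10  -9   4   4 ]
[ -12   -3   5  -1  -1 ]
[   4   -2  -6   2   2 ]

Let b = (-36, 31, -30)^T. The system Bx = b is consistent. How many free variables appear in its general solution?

Row reduce the augmented matrix [B | b].
R2 ← R2 − (12/7)·R1: [0, 99/7, 143/7, -55/7, -55/7, 649/7]
R3 ← R3 + (4/7)·R1: [0, -54/7, -78/7, 30/7, 30/7, -354/7]
R3 ← R3 + (6/11)·R2: [0, 0, 0, 0, 0, 0]
The echelon form has 2 nonzero rows, and every pivot lies in the first 5 columns, so rank(B) = rank([B|b]) = 2.
The system is consistent.
Free variables = (unknowns) − (rank) = 5 − 2 = 3.

3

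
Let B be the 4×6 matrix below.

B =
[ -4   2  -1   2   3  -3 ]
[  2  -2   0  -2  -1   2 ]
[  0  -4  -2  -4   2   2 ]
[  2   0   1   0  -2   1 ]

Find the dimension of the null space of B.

Row reduce to echelon form.
R2 ← R2 + (1/2)·R1: [0, -1, -1/2, -1, 1/2, 1/2]
R4 ← R4 + (1/2)·R1: [0, 1, 1/2, 1, -1/2, -1/2]
R3 ← R3 − (4)·R2: [0, 0, 0, 0, 0, 0]
R4 ← R4 + R2: [0, 0, 0, 0, 0, 0]
2 nonzero rows, so rank(B) = 2.
B has 6 columns; by rank–nullity, nullity = 6 − 2 = 4.

4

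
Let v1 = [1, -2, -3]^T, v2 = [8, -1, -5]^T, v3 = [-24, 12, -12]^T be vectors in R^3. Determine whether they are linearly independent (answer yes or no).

Form the matrix with these vectors as rows and row reduce.
R2 ← R2 − (8)·R1: [0, 15, 19]
R3 ← R3 + (24)·R1: [0, -36, -84]
R3 ← R3 + (12/5)·R2: [0, 0, -192/5]
3 nonzero rows, so the 3 vectors span a space of dimension 3.
Since 3 = 3, the vectors are linearly independent.

yes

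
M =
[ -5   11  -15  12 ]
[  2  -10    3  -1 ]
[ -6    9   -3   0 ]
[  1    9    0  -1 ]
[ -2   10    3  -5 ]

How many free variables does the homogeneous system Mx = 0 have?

1

Row reduce to echelon form.
R2 ← R2 + (2/5)·R1: [0, -28/5, -3, 19/5]
R3 ← R3 − (6/5)·R1: [0, -21/5, 15, -72/5]
R4 ← R4 + (1/5)·R1: [0, 56/5, -3, 7/5]
R5 ← R5 − (2/5)·R1: [0, 28/5, 9, -49/5]
R3 ← R3 − (3/4)·R2: [0, 0, 69/4, -69/4]
R4 ← R4 + (2)·R2: [0, 0, -9, 9]
R5 ← R5 + R2: [0, 0, 6, -6]
R4 ← R4 + (12/23)·R3: [0, 0, 0, 0]
R5 ← R5 − (8/23)·R3: [0, 0, 0, 0]
3 nonzero rows, so rank(M) = 3.
M has 4 columns; by rank–nullity, nullity = 4 − 3 = 1.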